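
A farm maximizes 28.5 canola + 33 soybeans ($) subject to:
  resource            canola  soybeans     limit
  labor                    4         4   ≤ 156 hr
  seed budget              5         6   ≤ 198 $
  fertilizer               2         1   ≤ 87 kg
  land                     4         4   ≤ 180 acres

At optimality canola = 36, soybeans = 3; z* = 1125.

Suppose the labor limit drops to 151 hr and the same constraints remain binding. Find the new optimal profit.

1117.5

At the optimum: labor uses 156 of 156 (binding); seed budget uses 198 of 198 (binding); fertilizer uses 75 of 87 (slack = 12); land uses 156 of 180 (slack = 24).
Slack constraints have shadow price 0 (complementary slackness).
From A_Bᵀ y = c: 4·y_labor + 5·y_seed budget = 28.5; 4·y_labor + 6·y_seed budget = 33.
Solving: y_labor = 1.5, y_seed budget = 4.5.
Δz = y_labor·Δb = 1.5 × (-5) = -7.5, so new z* = 1125 − 7.5 = 1117.5.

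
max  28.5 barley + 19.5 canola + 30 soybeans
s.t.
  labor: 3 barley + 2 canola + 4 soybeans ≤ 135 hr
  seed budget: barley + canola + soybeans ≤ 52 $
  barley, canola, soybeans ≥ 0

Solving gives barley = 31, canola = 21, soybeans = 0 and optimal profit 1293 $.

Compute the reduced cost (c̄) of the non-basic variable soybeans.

At the optimum: labor uses 135 of 135 (binding); seed budget uses 52 of 52 (binding).
From A_Bᵀ y = c: 3·y_labor + 1·y_seed budget = 28.5; 2·y_labor + 1·y_seed budget = 19.5.
→ y_labor = 9 and y_seed budget = 1.5.
Reduced cost of soybeans: c₃ − yᵀa₃ = 30 − (9·4 + 1.5·1) = 30 − 37.5 = -7.5.

-7.5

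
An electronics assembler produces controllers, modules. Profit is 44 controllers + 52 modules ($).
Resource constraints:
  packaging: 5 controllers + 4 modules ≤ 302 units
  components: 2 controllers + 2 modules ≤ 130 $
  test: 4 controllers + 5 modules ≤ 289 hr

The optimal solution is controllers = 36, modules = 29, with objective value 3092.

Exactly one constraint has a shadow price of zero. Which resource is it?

packaging

packaging: 296/302 (slack 6)
components: 130/130 (binding)
test: 289/289 (binding)
By complementary slackness, a constraint with positive slack has shadow price 0 → packaging.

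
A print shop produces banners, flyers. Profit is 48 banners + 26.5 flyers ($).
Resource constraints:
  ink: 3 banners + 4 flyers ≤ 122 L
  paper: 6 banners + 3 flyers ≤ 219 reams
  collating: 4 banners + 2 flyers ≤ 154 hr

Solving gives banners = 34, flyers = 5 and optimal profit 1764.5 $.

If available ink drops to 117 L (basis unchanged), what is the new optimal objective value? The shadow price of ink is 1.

1759.5

Δb = -5, so new z* = 1764.5 + (1)·(-5) = 1764.5 − 5 = 1759.5.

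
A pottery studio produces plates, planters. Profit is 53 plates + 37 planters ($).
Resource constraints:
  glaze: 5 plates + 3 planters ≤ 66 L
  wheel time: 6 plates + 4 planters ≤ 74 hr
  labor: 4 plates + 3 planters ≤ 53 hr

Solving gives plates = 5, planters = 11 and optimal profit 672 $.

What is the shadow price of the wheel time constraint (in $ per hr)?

Binding: wheel time and labor. Non-binding: glaze (8 unused).
Since glaze is not tight, its dual is 0.
From A_Bᵀ y = c: 6·y_wheel time + 4·y_labor = 53; 4·y_wheel time + 3·y_labor = 37.
This yields shadow prices y_wheel time = 5.5, y_labor = 5.
Shadow price of wheel time = 5.5.

5.5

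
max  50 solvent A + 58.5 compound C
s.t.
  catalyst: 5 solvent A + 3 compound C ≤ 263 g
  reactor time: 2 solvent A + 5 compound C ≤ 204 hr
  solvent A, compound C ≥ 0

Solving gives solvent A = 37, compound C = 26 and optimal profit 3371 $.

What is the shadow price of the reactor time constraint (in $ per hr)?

Check each constraint at x*: catalyst 263/263 (tight); reactor time 204/204 (tight).
Dual feasibility on the basic columns requires 5·y_catalyst + 2·y_reactor time = 50, 3·y_catalyst + 5·y_reactor time = 58.5.
→ y_catalyst = 7 and y_reactor time = 7.5.
Shadow price of reactor time = 7.5.

7.5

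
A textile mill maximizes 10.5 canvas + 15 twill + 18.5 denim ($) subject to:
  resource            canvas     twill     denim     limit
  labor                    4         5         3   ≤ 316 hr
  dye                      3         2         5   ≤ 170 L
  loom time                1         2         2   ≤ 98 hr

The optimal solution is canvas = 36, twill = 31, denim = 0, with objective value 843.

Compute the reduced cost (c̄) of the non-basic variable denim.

At the optimum: labor uses 299 of 316 (slack = 17); dye uses 170 of 170 (binding); loom time uses 98 of 98 (binding).
Since labor is not tight, its dual is 0.
Dual feasibility on the basic columns requires 3·y_dye + 1·y_loom time = 10.5, 2·y_dye + 2·y_loom time = 15.
→ y_dye = 1.5 and y_loom time = 6.
Reduced cost of denim: c₃ − yᵀa₃ = 18.5 − (1.5·5 + 6·2) = 18.5 − 19.5 = -1.

-1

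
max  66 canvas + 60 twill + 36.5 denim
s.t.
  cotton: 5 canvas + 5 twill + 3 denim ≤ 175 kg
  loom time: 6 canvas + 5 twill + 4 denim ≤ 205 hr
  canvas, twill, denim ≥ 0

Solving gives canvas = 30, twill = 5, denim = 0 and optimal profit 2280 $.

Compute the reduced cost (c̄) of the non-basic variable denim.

-5.5

Both cotton and loom time are binding at x*.
The binding rows give the dual system: 5·y_cotton + 6·y_loom time = 66 and 5·y_cotton + 5·y_loom time = 60.
Solving: y_cotton = 6, y_loom time = 6.
Reduced cost of denim: c₃ − yᵀa₃ = 36.5 − (6·3 + 6·4) = 36.5 − 42 = -5.5.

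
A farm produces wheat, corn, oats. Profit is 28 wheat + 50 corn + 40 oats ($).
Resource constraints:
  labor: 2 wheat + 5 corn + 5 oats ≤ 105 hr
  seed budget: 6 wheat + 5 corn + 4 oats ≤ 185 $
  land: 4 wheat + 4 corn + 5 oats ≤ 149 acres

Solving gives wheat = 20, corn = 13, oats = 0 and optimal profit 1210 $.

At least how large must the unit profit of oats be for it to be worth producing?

48

Binding: labor and seed budget. Non-binding: land (17 unused).
Since land is not tight, its dual is 0.
The binding rows give the dual system: 2·y_labor + 6·y_seed budget = 28 and 5·y_labor + 5·y_seed budget = 50.
→ y_labor = 8 and y_seed budget = 2.
oats enters the basis when its profit ≥ yᵀa₃ = 8·5 + 2·4 = 48.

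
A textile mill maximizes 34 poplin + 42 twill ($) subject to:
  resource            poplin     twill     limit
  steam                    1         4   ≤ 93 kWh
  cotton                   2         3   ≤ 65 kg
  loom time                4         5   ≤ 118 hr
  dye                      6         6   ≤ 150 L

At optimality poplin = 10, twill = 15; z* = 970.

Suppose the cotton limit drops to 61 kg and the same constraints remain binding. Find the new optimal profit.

Binding: cotton and dye. Non-binding: steam (23 unused), loom time (3 unused).
Since steam, loom time are not tight, their duals are 0.
Dual feasibility on the basic columns requires 2·y_cotton + 6·y_dye = 34, 3·y_cotton + 6·y_dye = 42.
This yields shadow prices y_cotton = 8, y_dye = 3.
Δz = y_cotton·Δb = 8 × (-4) = -32, so new z* = 970 − 32 = 938.

938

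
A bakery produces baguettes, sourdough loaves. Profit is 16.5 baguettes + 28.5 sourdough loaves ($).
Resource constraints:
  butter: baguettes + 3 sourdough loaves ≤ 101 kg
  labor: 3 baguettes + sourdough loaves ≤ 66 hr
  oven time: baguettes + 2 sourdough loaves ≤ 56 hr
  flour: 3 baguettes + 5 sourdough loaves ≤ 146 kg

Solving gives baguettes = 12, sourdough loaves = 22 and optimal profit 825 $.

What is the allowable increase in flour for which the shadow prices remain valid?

Binding constraints: oven time, flour. The basis is B = [[1,2],[3,5]] with det -1.
Per unit increase in flour, x* moves by d = (2, -1).
The basis stays optimal until labor becomes binding; allowable increase = 1.6 kg.

1.6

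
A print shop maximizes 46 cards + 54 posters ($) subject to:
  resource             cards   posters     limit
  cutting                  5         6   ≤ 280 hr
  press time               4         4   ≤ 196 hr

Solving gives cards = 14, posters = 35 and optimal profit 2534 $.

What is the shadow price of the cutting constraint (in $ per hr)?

8

Check each constraint at x*: cutting 280/280 (tight); press time 196/196 (tight).
Dual feasibility on the basic columns requires 5·y_cutting + 4·y_press time = 46, 6·y_cutting + 4·y_press time = 54.
Solving: y_cutting = 8, y_press time = 1.5.
Shadow price of cutting = 8.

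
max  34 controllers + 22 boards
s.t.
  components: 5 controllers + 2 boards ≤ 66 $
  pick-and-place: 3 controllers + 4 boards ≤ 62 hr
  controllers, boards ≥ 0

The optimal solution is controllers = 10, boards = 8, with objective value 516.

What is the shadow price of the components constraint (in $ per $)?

5

Check each constraint at x*: components 66/66 (tight); pick-and-place 62/62 (tight).
From A_Bᵀ y = c: 5·y_components + 3·y_pick-and-place = 34; 2·y_components + 4·y_pick-and-place = 22.
Solving: y_components = 5, y_pick-and-place = 3.
Shadow price of components = 5.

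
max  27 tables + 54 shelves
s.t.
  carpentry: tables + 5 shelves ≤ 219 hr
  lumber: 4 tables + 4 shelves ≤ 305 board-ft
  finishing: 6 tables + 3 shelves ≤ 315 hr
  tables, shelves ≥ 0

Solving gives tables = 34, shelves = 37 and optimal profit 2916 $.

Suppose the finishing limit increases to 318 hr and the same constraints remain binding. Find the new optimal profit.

2925

Binding: carpentry and finishing. Non-binding: lumber (21 unused).
By complementary slackness, y = 0 for the non-binding constraint.
From A_Bᵀ y = c: 1·y_carpentry + 6·y_finishing = 27; 5·y_carpentry + 3·y_finishing = 54.
→ y_carpentry = 9 and y_finishing = 3.
Δz = y_finishing·Δb = 3 × (3) = 9, so new z* = 2916 + 9 = 2925.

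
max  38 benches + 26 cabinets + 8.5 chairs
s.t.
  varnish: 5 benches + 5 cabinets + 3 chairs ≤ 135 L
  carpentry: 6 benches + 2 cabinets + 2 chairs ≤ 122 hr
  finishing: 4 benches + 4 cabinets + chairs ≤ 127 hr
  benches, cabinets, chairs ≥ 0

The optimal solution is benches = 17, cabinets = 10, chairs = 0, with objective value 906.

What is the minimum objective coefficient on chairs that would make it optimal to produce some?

At the optimum: varnish uses 135 of 135 (binding); carpentry uses 122 of 122 (binding); finishing uses 108 of 127 (slack = 19).
Since finishing is not tight, its dual is 0.
Dual feasibility on the basic columns requires 5·y_varnish + 6·y_carpentry = 38, 5·y_varnish + 2·y_carpentry = 26.
This yields shadow prices y_varnish = 4, y_carpentry = 3.
chairs enters the basis when its profit ≥ yᵀa₃ = 4·3 + 3·2 = 18.

18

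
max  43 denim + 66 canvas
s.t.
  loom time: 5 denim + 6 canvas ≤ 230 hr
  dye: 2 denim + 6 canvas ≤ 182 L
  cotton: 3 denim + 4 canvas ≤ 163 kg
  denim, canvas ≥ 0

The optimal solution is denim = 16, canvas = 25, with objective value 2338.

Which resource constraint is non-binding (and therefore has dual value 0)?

loom time: 230/230 (binding)
dye: 182/182 (binding)
cotton: 148/163 (slack 15)
By complementary slackness, a constraint with positive slack has shadow price 0 → cotton.

cotton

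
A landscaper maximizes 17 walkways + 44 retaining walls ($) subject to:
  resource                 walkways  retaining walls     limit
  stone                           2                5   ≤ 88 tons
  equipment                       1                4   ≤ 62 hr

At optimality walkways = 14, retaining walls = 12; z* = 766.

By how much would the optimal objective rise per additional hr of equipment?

At the optimum: stone uses 88 of 88 (binding); equipment uses 62 of 62 (binding).
The binding rows give the dual system: 2·y_stone + 1·y_equipment = 17 and 5·y_stone + 4·y_equipment = 44.
This yields shadow prices y_stone = 8, y_equipment = 1.
Shadow price of equipment = 1.

1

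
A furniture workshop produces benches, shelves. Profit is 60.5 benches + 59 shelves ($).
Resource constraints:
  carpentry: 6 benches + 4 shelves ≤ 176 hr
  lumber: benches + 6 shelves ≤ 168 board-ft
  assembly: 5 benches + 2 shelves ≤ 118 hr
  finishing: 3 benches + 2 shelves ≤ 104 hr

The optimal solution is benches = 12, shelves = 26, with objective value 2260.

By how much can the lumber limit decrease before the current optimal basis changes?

Binding constraints: carpentry, lumber. The basis is B = [[6,4],[1,6]] with det 32.
Per unit decrease in lumber, x* moves by d = (0.125, -0.1875).
The basis stays optimal until assembly becomes binding; allowable decrease = 24 board-ft.

24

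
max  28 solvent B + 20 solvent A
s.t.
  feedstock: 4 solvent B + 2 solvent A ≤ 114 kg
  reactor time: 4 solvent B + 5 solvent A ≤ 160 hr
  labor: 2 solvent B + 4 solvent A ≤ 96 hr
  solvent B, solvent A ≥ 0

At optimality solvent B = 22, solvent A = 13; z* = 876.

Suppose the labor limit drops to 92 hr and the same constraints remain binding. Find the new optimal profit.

Binding: feedstock and labor. Non-binding: reactor time (7 unused).
Since reactor time is not tight, its dual is 0.
From A_Bᵀ y = c: 4·y_feedstock + 2·y_labor = 28; 2·y_feedstock + 4·y_labor = 20.
→ y_feedstock = 6 and y_labor = 2.
Δz = y_labor·Δb = 2 × (-4) = -8, so new z* = 876 − 8 = 868.

868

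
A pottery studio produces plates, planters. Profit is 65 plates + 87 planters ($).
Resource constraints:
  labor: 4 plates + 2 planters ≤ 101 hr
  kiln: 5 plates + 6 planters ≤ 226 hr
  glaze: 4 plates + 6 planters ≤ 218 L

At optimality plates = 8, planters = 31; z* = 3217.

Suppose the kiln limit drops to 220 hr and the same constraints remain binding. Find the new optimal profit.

Check each constraint at x*: labor 94/101 (slack 7); kiln 226/226 (tight); glaze 218/218 (tight).
Slack constraints have shadow price 0 (complementary slackness).
From A_Bᵀ y = c: 5·y_kiln + 4·y_glaze = 65; 6·y_kiln + 6·y_glaze = 87.
→ y_kiln = 7 and y_glaze = 7.5.
Δz = y_kiln·Δb = 7 × (-6) = -42, so new z* = 3217 − 42 = 3175.

3175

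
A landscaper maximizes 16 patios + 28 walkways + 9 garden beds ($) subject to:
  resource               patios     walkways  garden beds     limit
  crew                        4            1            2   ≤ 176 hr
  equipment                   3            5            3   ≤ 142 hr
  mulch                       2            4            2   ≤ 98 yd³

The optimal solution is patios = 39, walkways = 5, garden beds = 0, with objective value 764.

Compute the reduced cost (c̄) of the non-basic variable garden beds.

-7

At the optimum: crew uses 161 of 176 (slack = 15); equipment uses 142 of 142 (binding); mulch uses 98 of 98 (binding).
Since crew is not tight, its dual is 0.
Dual feasibility on the basic columns requires 3·y_equipment + 2·y_mulch = 16, 5·y_equipment + 4·y_mulch = 28.
This yields shadow prices y_equipment = 4, y_mulch = 2.
Reduced cost of garden beds: c₃ − yᵀa₃ = 9 − (4·3 + 2·2) = 9 − 16 = -7.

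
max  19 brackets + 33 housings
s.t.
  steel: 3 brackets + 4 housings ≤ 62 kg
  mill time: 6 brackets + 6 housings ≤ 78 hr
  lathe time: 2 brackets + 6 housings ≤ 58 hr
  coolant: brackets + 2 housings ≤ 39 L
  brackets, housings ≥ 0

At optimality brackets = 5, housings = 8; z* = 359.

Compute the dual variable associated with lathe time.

At the optimum: steel uses 47 of 62 (slack = 15); mill time uses 78 of 78 (binding); lathe time uses 58 of 58 (binding); coolant uses 21 of 39 (slack = 18).
By complementary slackness, y = 0 for the non-binding constraints.
From A_Bᵀ y = c: 6·y_mill time + 2·y_lathe time = 19; 6·y_mill time + 6·y_lathe time = 33.
→ y_mill time = 2 and y_lathe time = 3.5.
Shadow price of lathe time = 3.5.

3.5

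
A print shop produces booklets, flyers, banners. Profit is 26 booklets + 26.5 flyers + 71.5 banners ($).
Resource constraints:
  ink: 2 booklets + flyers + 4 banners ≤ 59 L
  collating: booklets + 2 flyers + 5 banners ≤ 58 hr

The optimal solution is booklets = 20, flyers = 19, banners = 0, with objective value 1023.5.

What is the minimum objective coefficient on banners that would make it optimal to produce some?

At the optimum: ink uses 59 of 59 (binding); collating uses 58 of 58 (binding).
From A_Bᵀ y = c: 2·y_ink + 1·y_collating = 26; 1·y_ink + 2·y_collating = 26.5.
→ y_ink = 8.5 and y_collating = 9.
banners enters the basis when its profit ≥ yᵀa₃ = 8.5·4 + 9·5 = 79.

79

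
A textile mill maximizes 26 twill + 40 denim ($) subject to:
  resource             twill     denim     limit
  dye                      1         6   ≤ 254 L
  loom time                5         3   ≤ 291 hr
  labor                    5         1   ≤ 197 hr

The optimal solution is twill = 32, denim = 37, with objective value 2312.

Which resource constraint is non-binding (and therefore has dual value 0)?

loom time

dye: 254/254 (binding)
loom time: 271/291 (slack 20)
labor: 197/197 (binding)
By complementary slackness, a constraint with positive slack has shadow price 0 → loom time.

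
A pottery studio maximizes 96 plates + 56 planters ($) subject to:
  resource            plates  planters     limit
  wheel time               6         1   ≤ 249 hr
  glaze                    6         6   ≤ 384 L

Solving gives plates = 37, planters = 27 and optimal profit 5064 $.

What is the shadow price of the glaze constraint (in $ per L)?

Check each constraint at x*: wheel time 249/249 (tight); glaze 384/384 (tight).
Dual feasibility on the basic columns requires 6·y_wheel time + 6·y_glaze = 96, 1·y_wheel time + 6·y_glaze = 56.
Solving: y_wheel time = 8, y_glaze = 8.
Shadow price of glaze = 8.

8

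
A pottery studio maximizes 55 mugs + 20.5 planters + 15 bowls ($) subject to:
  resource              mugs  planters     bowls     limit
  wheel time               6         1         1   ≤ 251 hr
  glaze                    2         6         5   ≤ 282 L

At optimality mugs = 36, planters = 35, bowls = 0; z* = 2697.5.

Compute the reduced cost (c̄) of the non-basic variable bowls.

-3.5

Check each constraint at x*: wheel time 251/251 (tight); glaze 282/282 (tight).
Dual feasibility on the basic columns requires 6·y_wheel time + 2·y_glaze = 55, 1·y_wheel time + 6·y_glaze = 20.5.
This yields shadow prices y_wheel time = 8.5, y_glaze = 2.
Reduced cost of bowls: c₃ − yᵀa₃ = 15 − (8.5·1 + 2·5) = 15 − 18.5 = -3.5.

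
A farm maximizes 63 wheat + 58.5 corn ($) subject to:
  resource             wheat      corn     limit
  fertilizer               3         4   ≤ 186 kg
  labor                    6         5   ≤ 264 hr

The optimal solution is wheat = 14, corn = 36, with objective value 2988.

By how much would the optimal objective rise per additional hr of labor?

8.5

Check each constraint at x*: fertilizer 186/186 (tight); labor 264/264 (tight).
From A_Bᵀ y = c: 3·y_fertilizer + 6·y_labor = 63; 4·y_fertilizer + 5·y_labor = 58.5.
Solving: y_fertilizer = 4, y_labor = 8.5.
Shadow price of labor = 8.5.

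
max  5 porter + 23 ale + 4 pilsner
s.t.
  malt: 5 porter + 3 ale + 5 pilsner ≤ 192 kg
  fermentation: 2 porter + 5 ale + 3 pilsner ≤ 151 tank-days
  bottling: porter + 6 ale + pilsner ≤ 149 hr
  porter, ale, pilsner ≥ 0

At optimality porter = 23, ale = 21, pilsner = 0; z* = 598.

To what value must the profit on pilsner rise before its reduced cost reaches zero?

6

Binding: fermentation and bottling. Non-binding: malt (14 unused).
Since malt is not tight, its dual is 0.
From A_Bᵀ y = c: 2·y_fermentation + 1·y_bottling = 5; 5·y_fermentation + 6·y_bottling = 23.
Solving: y_fermentation = 1, y_bottling = 3.
pilsner enters the basis when its profit ≥ yᵀa₃ = 1·3 + 3·1 = 6.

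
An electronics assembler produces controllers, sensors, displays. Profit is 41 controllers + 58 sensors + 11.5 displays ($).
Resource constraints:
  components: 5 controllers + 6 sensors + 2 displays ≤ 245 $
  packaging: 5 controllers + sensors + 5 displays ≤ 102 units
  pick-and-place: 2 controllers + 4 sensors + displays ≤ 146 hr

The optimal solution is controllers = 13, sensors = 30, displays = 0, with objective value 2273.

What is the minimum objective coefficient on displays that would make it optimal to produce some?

17.5

At the optimum: components uses 245 of 245 (binding); packaging uses 95 of 102 (slack = 7); pick-and-place uses 146 of 146 (binding).
Slack constraints have shadow price 0 (complementary slackness).
From A_Bᵀ y = c: 5·y_components + 2·y_pick-and-place = 41; 6·y_components + 4·y_pick-and-place = 58.
This yields shadow prices y_components = 6, y_pick-and-place = 5.5.
displays enters the basis when its profit ≥ yᵀa₃ = 6·2 + 5.5·1 = 17.5.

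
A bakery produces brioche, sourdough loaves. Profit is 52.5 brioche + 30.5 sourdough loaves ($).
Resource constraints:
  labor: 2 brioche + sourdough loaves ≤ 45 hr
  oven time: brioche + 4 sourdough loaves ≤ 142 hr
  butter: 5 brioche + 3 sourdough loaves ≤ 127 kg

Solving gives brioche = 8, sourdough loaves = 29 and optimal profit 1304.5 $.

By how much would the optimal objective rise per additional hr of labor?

Check each constraint at x*: labor 45/45 (tight); oven time 124/142 (slack 18); butter 127/127 (tight).
By complementary slackness, y = 0 for the non-binding constraint.
From A_Bᵀ y = c: 2·y_labor + 5·y_butter = 52.5; 1·y_labor + 3·y_butter = 30.5.
Solving: y_labor = 5, y_butter = 8.5.
Shadow price of labor = 5.

5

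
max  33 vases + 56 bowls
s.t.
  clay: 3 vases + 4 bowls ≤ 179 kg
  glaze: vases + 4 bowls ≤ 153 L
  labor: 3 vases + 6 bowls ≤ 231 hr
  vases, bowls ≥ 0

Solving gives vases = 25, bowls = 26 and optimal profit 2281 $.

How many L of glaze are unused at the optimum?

glaze used = 1·25 + 4·26 = 129; slack = 153 − 129 = 24.

24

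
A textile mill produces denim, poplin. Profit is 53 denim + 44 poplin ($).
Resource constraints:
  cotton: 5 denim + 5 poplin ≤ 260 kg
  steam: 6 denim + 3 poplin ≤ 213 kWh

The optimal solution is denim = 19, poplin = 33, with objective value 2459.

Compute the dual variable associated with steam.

3

Both cotton and steam are binding at x*.
From A_Bᵀ y = c: 5·y_cotton + 6·y_steam = 53; 5·y_cotton + 3·y_steam = 44.
This yields shadow prices y_cotton = 7, y_steam = 3.
Shadow price of steam = 3.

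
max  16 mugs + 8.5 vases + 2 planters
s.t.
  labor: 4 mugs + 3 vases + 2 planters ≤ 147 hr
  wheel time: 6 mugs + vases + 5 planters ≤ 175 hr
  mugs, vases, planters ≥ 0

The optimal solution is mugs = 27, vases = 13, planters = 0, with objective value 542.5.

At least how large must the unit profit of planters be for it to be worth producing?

10

Both labor and wheel time are binding at x*.
Dual feasibility on the basic columns requires 4·y_labor + 6·y_wheel time = 16, 3·y_labor + 1·y_wheel time = 8.5.
This yields shadow prices y_labor = 2.5, y_wheel time = 1.
planters enters the basis when its profit ≥ yᵀa₃ = 2.5·2 + 1·5 = 10.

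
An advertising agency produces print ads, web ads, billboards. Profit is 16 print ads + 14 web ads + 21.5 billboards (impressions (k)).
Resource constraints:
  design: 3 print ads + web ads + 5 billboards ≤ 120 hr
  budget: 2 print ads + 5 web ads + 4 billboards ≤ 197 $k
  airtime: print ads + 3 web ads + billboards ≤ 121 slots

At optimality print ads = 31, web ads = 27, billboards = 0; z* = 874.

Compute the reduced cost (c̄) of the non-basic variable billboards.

-6.5

Check each constraint at x*: design 120/120 (tight); budget 197/197 (tight); airtime 112/121 (slack 9).
Since airtime is not tight, its dual is 0.
From A_Bᵀ y = c: 3·y_design + 2·y_budget = 16; 1·y_design + 5·y_budget = 14.
Solving: y_design = 4, y_budget = 2.
Reduced cost of billboards: c₃ − yᵀa₃ = 21.5 − (4·5 + 2·4) = 21.5 − 28 = -6.5.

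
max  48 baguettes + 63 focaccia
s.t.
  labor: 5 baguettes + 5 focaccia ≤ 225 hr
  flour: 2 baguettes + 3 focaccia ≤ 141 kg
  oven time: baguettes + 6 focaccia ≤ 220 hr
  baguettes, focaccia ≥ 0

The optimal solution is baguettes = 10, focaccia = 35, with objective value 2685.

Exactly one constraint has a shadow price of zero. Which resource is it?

labor: 225/225 (binding)
flour: 125/141 (slack 16)
oven time: 220/220 (binding)
By complementary slackness, a constraint with positive slack has shadow price 0 → flour.

flour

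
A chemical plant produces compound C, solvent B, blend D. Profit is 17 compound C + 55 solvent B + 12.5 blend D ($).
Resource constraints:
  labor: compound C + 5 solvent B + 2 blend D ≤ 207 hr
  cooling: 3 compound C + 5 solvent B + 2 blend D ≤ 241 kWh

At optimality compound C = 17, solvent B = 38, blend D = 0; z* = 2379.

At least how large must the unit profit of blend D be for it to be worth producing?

22

Both labor and cooling are binding at x*.
From A_Bᵀ y = c: 1·y_labor + 3·y_cooling = 17; 5·y_labor + 5·y_cooling = 55.
This yields shadow prices y_labor = 8, y_cooling = 3.
blend D enters the basis when its profit ≥ yᵀa₃ = 8·2 + 3·2 = 22.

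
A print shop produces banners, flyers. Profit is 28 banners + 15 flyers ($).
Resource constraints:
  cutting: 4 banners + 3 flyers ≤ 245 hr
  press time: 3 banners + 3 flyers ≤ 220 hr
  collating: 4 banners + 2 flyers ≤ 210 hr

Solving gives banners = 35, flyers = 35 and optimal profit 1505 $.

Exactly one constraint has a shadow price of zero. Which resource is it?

press time

cutting: 245/245 (binding)
press time: 210/220 (slack 10)
collating: 210/210 (binding)
By complementary slackness, a constraint with positive slack has shadow price 0 → press time.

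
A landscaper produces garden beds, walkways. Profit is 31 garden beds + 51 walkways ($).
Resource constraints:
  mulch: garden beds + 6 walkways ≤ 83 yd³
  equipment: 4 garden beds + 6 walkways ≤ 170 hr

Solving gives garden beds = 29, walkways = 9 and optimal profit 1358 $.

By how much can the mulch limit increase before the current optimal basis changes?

Binding constraints: mulch, equipment. The basis is B = [[1,6],[4,6]] with det -18.
Per unit increase in mulch, x* moves by d = (-0.3333, 0.2222).
The basis stays optimal until garden beds reaches 0; allowable increase = 87 yd³.

87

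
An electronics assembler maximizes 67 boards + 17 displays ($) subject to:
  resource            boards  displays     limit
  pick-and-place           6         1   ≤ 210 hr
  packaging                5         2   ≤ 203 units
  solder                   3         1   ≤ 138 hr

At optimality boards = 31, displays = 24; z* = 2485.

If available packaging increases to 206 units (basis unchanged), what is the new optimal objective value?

At the optimum: pick-and-place uses 210 of 210 (binding); packaging uses 203 of 203 (binding); solder uses 117 of 138 (slack = 21).
Since solder is not tight, its dual is 0.
From A_Bᵀ y = c: 6·y_pick-and-place + 5·y_packaging = 67; 1·y_pick-and-place + 2·y_packaging = 17.
Solving: y_pick-and-place = 7, y_packaging = 5.
Δz = y_packaging·Δb = 5 × (3) = 15, so new z* = 2485 + 15 = 2500.

2500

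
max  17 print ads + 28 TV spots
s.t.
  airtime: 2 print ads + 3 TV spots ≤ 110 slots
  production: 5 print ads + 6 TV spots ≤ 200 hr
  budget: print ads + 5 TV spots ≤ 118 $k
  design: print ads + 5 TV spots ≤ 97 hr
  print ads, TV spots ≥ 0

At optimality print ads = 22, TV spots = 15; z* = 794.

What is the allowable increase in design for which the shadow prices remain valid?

21

Binding constraints: production, design. The basis is B = [[5,6],[1,5]] with det 19.
Per unit increase in design, x* moves by d = (-0.3158, 0.2632).
The basis stays optimal until budget becomes binding; allowable increase = 21 hr.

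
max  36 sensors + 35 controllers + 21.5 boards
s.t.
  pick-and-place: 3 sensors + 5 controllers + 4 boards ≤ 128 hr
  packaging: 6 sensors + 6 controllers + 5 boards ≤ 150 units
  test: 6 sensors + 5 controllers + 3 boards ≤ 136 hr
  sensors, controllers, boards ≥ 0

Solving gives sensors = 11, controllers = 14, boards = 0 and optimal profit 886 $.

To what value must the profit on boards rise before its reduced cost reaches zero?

Check each constraint at x*: pick-and-place 103/128 (slack 25); packaging 150/150 (tight); test 136/136 (tight).
By complementary slackness, y = 0 for the non-binding constraint.
The binding rows give the dual system: 6·y_packaging + 6·y_test = 36 and 6·y_packaging + 5·y_test = 35.
This yields shadow prices y_packaging = 5, y_test = 1.
boards enters the basis when its profit ≥ yᵀa₃ = 5·5 + 1·3 = 28.

28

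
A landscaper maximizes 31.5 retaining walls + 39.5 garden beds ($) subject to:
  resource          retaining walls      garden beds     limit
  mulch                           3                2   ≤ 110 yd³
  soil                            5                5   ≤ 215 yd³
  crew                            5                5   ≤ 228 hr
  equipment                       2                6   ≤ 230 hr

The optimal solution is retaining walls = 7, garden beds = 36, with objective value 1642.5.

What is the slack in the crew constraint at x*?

crew used = 5·7 + 5·36 = 215; slack = 228 − 215 = 13.

13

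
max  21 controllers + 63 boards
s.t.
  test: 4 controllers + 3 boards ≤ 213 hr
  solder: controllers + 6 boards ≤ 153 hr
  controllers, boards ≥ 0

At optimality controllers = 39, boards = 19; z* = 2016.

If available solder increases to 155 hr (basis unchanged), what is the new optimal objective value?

2034

At the optimum: test uses 213 of 213 (binding); solder uses 153 of 153 (binding).
The binding rows give the dual system: 4·y_test + 1·y_solder = 21 and 3·y_test + 6·y_solder = 63.
→ y_test = 3 and y_solder = 9.
Δz = y_solder·Δb = 9 × (2) = 18, so new z* = 2016 + 18 = 2034.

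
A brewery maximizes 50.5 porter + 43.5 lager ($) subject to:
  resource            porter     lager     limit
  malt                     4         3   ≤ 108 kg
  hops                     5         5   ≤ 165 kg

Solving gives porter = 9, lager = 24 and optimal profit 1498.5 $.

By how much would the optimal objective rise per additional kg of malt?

7

Check each constraint at x*: malt 108/108 (tight); hops 165/165 (tight).
The binding rows give the dual system: 4·y_malt + 5·y_hops = 50.5 and 3·y_malt + 5·y_hops = 43.5.
Solving: y_malt = 7, y_hops = 4.5.
Shadow price of malt = 7.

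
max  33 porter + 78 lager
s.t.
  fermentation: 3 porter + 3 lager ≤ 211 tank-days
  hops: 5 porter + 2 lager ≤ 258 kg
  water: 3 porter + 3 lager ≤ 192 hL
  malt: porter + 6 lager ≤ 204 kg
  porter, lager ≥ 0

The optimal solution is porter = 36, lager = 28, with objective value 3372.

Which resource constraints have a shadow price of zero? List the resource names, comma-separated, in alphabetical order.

fermentation: 192/211 (slack 19)
hops: 236/258 (slack 22)
water: 192/192 (binding)
malt: 204/204 (binding)
By complementary slackness, a constraint with positive slack has shadow price 0 → fermentation, hops.

fermentation, hops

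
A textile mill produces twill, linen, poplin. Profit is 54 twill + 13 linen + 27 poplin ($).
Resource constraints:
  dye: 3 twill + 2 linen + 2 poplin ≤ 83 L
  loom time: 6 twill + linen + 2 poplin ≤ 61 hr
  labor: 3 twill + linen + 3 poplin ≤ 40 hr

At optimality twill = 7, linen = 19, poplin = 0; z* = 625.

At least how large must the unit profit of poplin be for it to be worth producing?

34

Binding: loom time and labor. Non-binding: dye (24 unused).
By complementary slackness, y = 0 for the non-binding constraint.
Dual feasibility on the basic columns requires 6·y_loom time + 3·y_labor = 54, 1·y_loom time + 1·y_labor = 13.
This yields shadow prices y_loom time = 5, y_labor = 8.
poplin enters the basis when its profit ≥ yᵀa₃ = 5·2 + 8·3 = 34.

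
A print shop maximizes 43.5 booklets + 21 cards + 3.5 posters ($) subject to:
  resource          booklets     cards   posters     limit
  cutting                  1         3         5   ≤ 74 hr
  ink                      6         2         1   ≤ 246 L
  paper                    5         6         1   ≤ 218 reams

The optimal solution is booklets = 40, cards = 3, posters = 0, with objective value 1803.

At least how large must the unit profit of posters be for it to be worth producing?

Check each constraint at x*: cutting 49/74 (slack 25); ink 246/246 (tight); paper 218/218 (tight).
Since cutting is not tight, its dual is 0.
The binding rows give the dual system: 6·y_ink + 5·y_paper = 43.5 and 2·y_ink + 6·y_paper = 21.
→ y_ink = 6 and y_paper = 1.5.
posters enters the basis when its profit ≥ yᵀa₃ = 6·1 + 1.5·1 = 7.5.

7.5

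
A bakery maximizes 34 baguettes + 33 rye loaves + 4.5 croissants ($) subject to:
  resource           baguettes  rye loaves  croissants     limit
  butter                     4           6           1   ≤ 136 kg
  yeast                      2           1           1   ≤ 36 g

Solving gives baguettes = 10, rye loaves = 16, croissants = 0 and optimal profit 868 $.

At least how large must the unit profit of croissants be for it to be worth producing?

Both butter and yeast are binding at x*.
From A_Bᵀ y = c: 4·y_butter + 2·y_yeast = 34; 6·y_butter + 1·y_yeast = 33.
This yields shadow prices y_butter = 4, y_yeast = 9.
croissants enters the basis when its profit ≥ yᵀa₃ = 4·1 + 9·1 = 13.

13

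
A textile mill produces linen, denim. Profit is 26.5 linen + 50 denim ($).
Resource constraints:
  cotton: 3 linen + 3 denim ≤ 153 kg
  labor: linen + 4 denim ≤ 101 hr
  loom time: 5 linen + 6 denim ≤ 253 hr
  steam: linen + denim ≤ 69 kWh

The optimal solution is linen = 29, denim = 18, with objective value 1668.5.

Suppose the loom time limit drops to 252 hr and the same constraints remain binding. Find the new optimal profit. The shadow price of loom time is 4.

Δb = -1, so new z* = 1668.5 + (4)·(-1) = 1668.5 − 4 = 1664.5.

1664.5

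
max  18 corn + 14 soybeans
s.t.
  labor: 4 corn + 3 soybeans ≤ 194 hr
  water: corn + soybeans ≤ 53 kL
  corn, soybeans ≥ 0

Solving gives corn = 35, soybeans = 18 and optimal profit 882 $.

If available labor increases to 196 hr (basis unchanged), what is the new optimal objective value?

890

Both labor and water are binding at x*.
From A_Bᵀ y = c: 4·y_labor + 1·y_water = 18; 3·y_labor + 1·y_water = 14.
→ y_labor = 4 and y_water = 2.
Δz = y_labor·Δb = 4 × (2) = 8, so new z* = 882 + 8 = 890.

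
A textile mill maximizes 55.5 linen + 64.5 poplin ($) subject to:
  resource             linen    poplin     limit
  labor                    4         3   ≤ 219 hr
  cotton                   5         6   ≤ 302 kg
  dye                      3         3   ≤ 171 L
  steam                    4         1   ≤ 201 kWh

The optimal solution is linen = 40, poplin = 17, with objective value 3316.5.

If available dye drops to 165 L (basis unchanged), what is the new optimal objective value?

Check each constraint at x*: labor 211/219 (slack 8); cotton 302/302 (tight); dye 171/171 (tight); steam 177/201 (slack 24).
By complementary slackness, y = 0 for the non-binding constraints.
From A_Bᵀ y = c: 5·y_cotton + 3·y_dye = 55.5; 6·y_cotton + 3·y_dye = 64.5.
→ y_cotton = 9 and y_dye = 3.5.
Δz = y_dye·Δb = 3.5 × (-6) = -21, so new z* = 3316.5 − 21 = 3295.5.

3295.5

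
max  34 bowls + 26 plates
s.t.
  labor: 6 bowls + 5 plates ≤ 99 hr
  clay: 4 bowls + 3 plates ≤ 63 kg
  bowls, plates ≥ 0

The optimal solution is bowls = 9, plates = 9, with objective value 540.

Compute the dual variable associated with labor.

1

At the optimum: labor uses 99 of 99 (binding); clay uses 63 of 63 (binding).
Dual feasibility on the basic columns requires 6·y_labor + 4·y_clay = 34, 5·y_labor + 3·y_clay = 26.
This yields shadow prices y_labor = 1, y_clay = 7.
Shadow price of labor = 1.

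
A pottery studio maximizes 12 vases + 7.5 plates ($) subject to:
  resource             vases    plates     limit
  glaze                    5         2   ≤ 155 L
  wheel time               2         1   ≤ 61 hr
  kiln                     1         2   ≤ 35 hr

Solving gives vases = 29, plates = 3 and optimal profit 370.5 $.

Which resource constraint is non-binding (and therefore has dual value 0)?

glaze: 151/155 (slack 4)
wheel time: 61/61 (binding)
kiln: 35/35 (binding)
By complementary slackness, a constraint with positive slack has shadow price 0 → glaze.

glaze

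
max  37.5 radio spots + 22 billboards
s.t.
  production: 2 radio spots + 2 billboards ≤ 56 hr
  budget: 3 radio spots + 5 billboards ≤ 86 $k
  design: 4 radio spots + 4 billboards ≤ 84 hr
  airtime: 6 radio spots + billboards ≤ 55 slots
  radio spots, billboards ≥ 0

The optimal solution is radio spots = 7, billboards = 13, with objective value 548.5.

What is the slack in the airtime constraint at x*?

airtime used = 6·7 + 1·13 = 55; slack = 55 − 55 = 0.

0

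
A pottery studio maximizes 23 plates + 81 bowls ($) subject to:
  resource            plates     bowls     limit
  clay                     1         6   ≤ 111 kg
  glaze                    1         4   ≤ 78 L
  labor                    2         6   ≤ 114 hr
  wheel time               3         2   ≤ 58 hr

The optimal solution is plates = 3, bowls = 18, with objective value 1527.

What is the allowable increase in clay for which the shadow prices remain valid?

Binding constraints: clay, labor. The basis is B = [[1,6],[2,6]] with det -6.
Per unit increase in clay, x* moves by d = (-1, 0.3333).
The basis stays optimal until plates reaches 0; allowable increase = 3 kg.

3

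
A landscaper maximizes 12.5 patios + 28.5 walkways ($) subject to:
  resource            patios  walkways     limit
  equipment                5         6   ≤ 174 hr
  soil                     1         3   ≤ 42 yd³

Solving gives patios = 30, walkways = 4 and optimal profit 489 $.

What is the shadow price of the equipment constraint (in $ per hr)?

1

Check each constraint at x*: equipment 174/174 (tight); soil 42/42 (tight).
The binding rows give the dual system: 5·y_equipment + 1·y_soil = 12.5 and 6·y_equipment + 3·y_soil = 28.5.
→ y_equipment = 1 and y_soil = 7.5.
Shadow price of equipment = 1.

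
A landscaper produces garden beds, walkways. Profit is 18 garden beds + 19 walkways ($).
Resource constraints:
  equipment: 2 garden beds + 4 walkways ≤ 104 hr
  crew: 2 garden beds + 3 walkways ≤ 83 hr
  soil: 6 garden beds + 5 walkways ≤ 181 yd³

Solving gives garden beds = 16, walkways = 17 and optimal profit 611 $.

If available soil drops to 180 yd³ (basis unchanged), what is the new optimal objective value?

Binding: crew and soil. Non-binding: equipment (4 unused).
Since equipment is not tight, its dual is 0.
The binding rows give the dual system: 2·y_crew + 6·y_soil = 18 and 3·y_crew + 5·y_soil = 19.
Solving: y_crew = 3, y_soil = 2.
Δz = y_soil·Δb = 2 × (-1) = -2, so new z* = 611 − 2 = 609.

609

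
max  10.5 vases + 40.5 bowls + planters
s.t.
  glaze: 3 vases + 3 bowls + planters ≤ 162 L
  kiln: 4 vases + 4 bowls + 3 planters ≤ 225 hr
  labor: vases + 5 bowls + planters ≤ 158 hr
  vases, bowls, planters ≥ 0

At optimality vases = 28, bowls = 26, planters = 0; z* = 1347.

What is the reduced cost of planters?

At the optimum: glaze uses 162 of 162 (binding); kiln uses 216 of 225 (slack = 9); labor uses 158 of 158 (binding).
Since kiln is not tight, its dual is 0.
From A_Bᵀ y = c: 3·y_glaze + 1·y_labor = 10.5; 3·y_glaze + 5·y_labor = 40.5.
→ y_glaze = 1 and y_labor = 7.5.
Reduced cost of planters: c₃ − yᵀa₃ = 1 − (1·1 + 7.5·1) = 1 − 8.5 = -7.5.

-7.5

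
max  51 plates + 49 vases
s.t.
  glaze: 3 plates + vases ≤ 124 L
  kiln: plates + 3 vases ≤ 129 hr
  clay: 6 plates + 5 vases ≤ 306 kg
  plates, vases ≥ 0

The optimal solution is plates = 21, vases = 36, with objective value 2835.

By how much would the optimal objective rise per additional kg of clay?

8

Binding: kiln and clay. Non-binding: glaze (25 unused).
Since glaze is not tight, its dual is 0.
Dual feasibility on the basic columns requires 1·y_kiln + 6·y_clay = 51, 3·y_kiln + 5·y_clay = 49.
Solving: y_kiln = 3, y_clay = 8.
Shadow price of clay = 8.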